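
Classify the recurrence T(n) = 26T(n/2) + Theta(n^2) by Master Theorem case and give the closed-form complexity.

Master Theorem for T(n) = 26T(n/2) + O(n^2):

a = 26, b = 2, c = 2
log_b(a) = log_2(26) = 4.7004

Case 1: c = 2 < log_2(26) = 4.7004
T(n) = O(n^(log_2 26))

For T(n) = 26T(n/2) + O(n^2): log_2(26) = 4.7004. This is Case 1 of the Master Theorem (c < log_b(a), work dominated by leaves), giving O(n^(log_2 26)).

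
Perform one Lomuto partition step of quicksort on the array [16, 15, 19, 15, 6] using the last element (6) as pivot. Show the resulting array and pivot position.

Lomuto partition with pivot = 6:

Initial array: [16, 15, 19, 15, 6]

arr[0]=16 > 6: no swap
arr[1]=15 > 6: no swap
arr[2]=19 > 6: no swap
arr[3]=15 > 6: no swap

Place pivot at position 0: [6, 15, 19, 15, 16]
Pivot position: 0

After partitioning with pivot 6, the array becomes [6, 15, 19, 15, 16]. The pivot is placed at index 0. All elements to the left of the pivot are <= 6, and all elements to the right are > 6.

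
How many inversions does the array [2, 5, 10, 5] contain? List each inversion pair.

Finding inversions in [2, 5, 10, 5]:

(2, 3): arr[2]=10 > arr[3]=5

Total inversions: 1

The array has 1 inversion(s): (2,3). Each pair (i,j) satisfies i < j and arr[i] > arr[j].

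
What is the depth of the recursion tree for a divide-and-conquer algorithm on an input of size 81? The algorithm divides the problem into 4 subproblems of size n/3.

For divide and conquer with division factor 3:

Problem sizes at each level:
Level 0: 81
Level 1: 27
Level 2: 9
Level 3: 3
Level 4: 1

The root is level 0 and the size-1 base case is level 4 (the tree spans levels 0 through 4, i.e. 5 levels counting the root), so the depth is the number of divisions: log_3(81) = 4

The recursion tree depth is log_3(81) = 4. At each level, the problem size is divided by 3, so it takes 4 divisions to reduce to a base case of size 1. The algorithm makes 4 recursive calls at each level.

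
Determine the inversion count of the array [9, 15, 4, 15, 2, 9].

Finding inversions in [9, 15, 4, 15, 2, 9]:

(0, 2): arr[0]=9 > arr[2]=4
(0, 4): arr[0]=9 > arr[4]=2
(1, 2): arr[1]=15 > arr[2]=4
(1, 4): arr[1]=15 > arr[4]=2
(1, 5): arr[1]=15 > arr[5]=9
(2, 4): arr[2]=4 > arr[4]=2
(3, 4): arr[3]=15 > arr[4]=2
(3, 5): arr[3]=15 > arr[5]=9

Total inversions: 8

The array has 8 inversion(s): (0,2), (0,4), (1,2), (1,4), (1,5), (2,4), (3,4), (3,5). Each pair (i,j) satisfies i < j and arr[i] > arr[j].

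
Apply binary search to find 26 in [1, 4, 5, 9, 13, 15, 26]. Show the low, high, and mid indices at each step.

Binary search for 26 in [1, 4, 5, 9, 13, 15, 26]:

lo=0, hi=6, mid=3, arr[mid]=9 -> 9 < 26, search right half
lo=4, hi=6, mid=5, arr[mid]=15 -> 15 < 26, search right half
lo=6, hi=6, mid=6, arr[mid]=26 -> Found target at index 6!

Binary search finds 26 at index 6 after 3 comparisons. The search repeatedly halves the search space by comparing with the middle element.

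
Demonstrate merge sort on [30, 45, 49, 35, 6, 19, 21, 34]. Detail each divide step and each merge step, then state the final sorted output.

Merge sort trace:

Split: [30, 45, 49, 35, 6, 19, 21, 34] -> [30, 45, 49, 35] and [6, 19, 21, 34]
  Split: [30, 45, 49, 35] -> [30, 45] and [49, 35]
    Split: [30, 45] -> [30] and [45]
    Merge: [30] + [45] -> [30, 45]
    Split: [49, 35] -> [49] and [35]
    Merge: [49] + [35] -> [35, 49]
  Merge: [30, 45] + [35, 49] -> [30, 35, 45, 49]
  Split: [6, 19, 21, 34] -> [6, 19] and [21, 34]
    Split: [6, 19] -> [6] and [19]
    Merge: [6] + [19] -> [6, 19]
    Split: [21, 34] -> [21] and [34]
    Merge: [21] + [34] -> [21, 34]
  Merge: [6, 19] + [21, 34] -> [6, 19, 21, 34]
Merge: [30, 35, 45, 49] + [6, 19, 21, 34] -> [6, 19, 21, 30, 34, 35, 45, 49]

Final sorted array: [6, 19, 21, 30, 34, 35, 45, 49]

The merge sort proceeds by recursively splitting the array and merging sorted halves.
After all merges, the sorted array is [6, 19, 21, 30, 34, 35, 45, 49].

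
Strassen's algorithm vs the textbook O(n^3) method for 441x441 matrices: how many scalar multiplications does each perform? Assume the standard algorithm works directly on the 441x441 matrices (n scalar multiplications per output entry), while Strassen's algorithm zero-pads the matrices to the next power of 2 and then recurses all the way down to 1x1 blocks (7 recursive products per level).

Matrix multiplication for 441x441 matrices:

Strassen's algorithm requires power-of-2 dimensions. Pad 441x441 to 512x512 (next power of 2).

Standard algorithm: 441^3 = 85766121 multiplications
Strassen's algorithm: 7^(log2(512)) = 7^9 = 40353607 multiplications
Savings: 85766121 - 40353607 = 45412514 multiplications

Standard: 85766121 multiplications (441^3). Strassen: 40353607 multiplications (7^9, after padding to 512x512). Strassen reduces 8 recursive multiplications to 7 at each level.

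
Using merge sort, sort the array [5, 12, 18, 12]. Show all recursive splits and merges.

Merge sort trace:

Split: [5, 12, 18, 12] -> [5, 12] and [18, 12]
  Split: [5, 12] -> [5] and [12]
  Merge: [5] + [12] -> [5, 12]
  Split: [18, 12] -> [18] and [12]
  Merge: [18] + [12] -> [12, 18]
Merge: [5, 12] + [12, 18] -> [5, 12, 12, 18]

Final sorted array: [5, 12, 12, 18]

The merge sort proceeds by recursively splitting the array and merging sorted halves.
After all merges, the sorted array is [5, 12, 12, 18].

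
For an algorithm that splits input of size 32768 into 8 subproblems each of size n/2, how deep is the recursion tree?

For divide and conquer with division factor 2:

Problem sizes at each level:
Level 0: 32768
Level 1: 16384
Level 2: 8192
Level 3: 4096
Level 4: 2048
Level 5: 1024
Level 6: 512
Level 7: 256
Level 8: 128
Level 9: 64
Level 10: 32
Level 11: 16
Level 12: 8
Level 13: 4
Level 14: 2
Level 15: 1

The root is level 0 and the size-1 base case is level 15 (the tree spans levels 0 through 15, i.e. 16 levels counting the root), so the depth is the number of divisions: log_2(32768) = 15

The recursion tree depth is log_2(32768) = 15. At each level, the problem size is divided by 2, so it takes 15 divisions to reduce to a base case of size 1. The algorithm makes 8 recursive calls at each level.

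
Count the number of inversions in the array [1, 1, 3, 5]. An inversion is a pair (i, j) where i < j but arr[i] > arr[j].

Finding inversions in [1, 1, 3, 5]:


Total inversions: 0

The array has 0 inversions. It is already sorted.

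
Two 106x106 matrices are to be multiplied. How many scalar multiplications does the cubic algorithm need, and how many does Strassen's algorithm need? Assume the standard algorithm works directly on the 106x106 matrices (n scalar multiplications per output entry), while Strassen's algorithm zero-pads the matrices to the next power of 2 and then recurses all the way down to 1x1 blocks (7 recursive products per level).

Matrix multiplication for 106x106 matrices:

Strassen's algorithm requires power-of-2 dimensions. Pad 106x106 to 128x128 (next power of 2).

Standard algorithm: 106^3 = 1191016 multiplications
Strassen's algorithm: 7^(log2(128)) = 7^7 = 823543 multiplications
Savings: 1191016 - 823543 = 367473 multiplications

Standard: 1191016 multiplications (106^3). Strassen: 823543 multiplications (7^7, after padding to 128x128). Strassen reduces 8 recursive multiplications to 7 at each level.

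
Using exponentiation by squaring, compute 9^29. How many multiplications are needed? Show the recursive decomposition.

Computing 9^29 by squaring (build up from 9^1; each line after the first costs one multiplication):

9^1 = 9
9^2 = (9^1)^2 = 9^2 = 81
9^3 = 9 * 9^2 = 9 * 81 = 729
9^6 = (9^3)^2 = 729^2 = 531441
9^7 = 9 * 9^6 = 9 * 531441 = 4782969
9^14 = (9^7)^2 = 4782969^2 = 22876792454961
9^28 = (9^14)^2 = 22876792454961^2 = 523347633027360537213511521
9^29 = 9 * 9^28 = 9 * 523347633027360537213511521 = 4710128697246244834921603689

Result: 4710128697246244834921603689
Multiplications needed: 7 (7 lines after 9^1)

9^29 = 4710128697246244834921603689. Using exponentiation by squaring, this requires 7 multiplications. The key idea: if the exponent is even, square the half-power; if odd, multiply by the base once.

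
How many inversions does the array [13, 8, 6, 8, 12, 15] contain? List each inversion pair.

Finding inversions in [13, 8, 6, 8, 12, 15]:

(0, 1): arr[0]=13 > arr[1]=8
(0, 2): arr[0]=13 > arr[2]=6
(0, 3): arr[0]=13 > arr[3]=8
(0, 4): arr[0]=13 > arr[4]=12
(1, 2): arr[1]=8 > arr[2]=6

Total inversions: 5

The array has 5 inversion(s): (0,1), (0,2), (0,3), (0,4), (1,2). Each pair (i,j) satisfies i < j and arr[i] > arr[j].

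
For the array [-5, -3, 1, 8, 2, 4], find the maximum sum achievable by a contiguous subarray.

Using Kadane's algorithm on [-5, -3, 1, 8, 2, 4]:

Scanning through the array:
Position 1 (value -3): max_ending_here = -3, max_so_far = -3
Position 2 (value 1): max_ending_here = 1, max_so_far = 1
Position 3 (value 8): max_ending_here = 9, max_so_far = 9
Position 4 (value 2): max_ending_here = 11, max_so_far = 11
Position 5 (value 4): max_ending_here = 15, max_so_far = 15

Maximum subarray: [1, 8, 2, 4]
Maximum sum: 15

The maximum subarray is [1, 8, 2, 4] with sum 15. This subarray runs from index 2 to index 5.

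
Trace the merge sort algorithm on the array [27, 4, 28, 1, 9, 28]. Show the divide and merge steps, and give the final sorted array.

Merge sort trace:

Split: [27, 4, 28, 1, 9, 28] -> [27, 4, 28] and [1, 9, 28]
  Split: [27, 4, 28] -> [27] and [4, 28]
    Split: [4, 28] -> [4] and [28]
    Merge: [4] + [28] -> [4, 28]
  Merge: [27] + [4, 28] -> [4, 27, 28]
  Split: [1, 9, 28] -> [1] and [9, 28]
    Split: [9, 28] -> [9] and [28]
    Merge: [9] + [28] -> [9, 28]
  Merge: [1] + [9, 28] -> [1, 9, 28]
Merge: [4, 27, 28] + [1, 9, 28] -> [1, 4, 9, 27, 28, 28]

Final sorted array: [1, 4, 9, 27, 28, 28]

The merge sort proceeds by recursively splitting the array and merging sorted halves.
After all merges, the sorted array is [1, 4, 9, 27, 28, 28].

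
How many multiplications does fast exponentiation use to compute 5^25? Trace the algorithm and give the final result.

Computing 5^25 by squaring (build up from 5^1; each line after the first costs one multiplication):

5^1 = 5
5^2 = (5^1)^2 = 5^2 = 25
5^3 = 5 * 5^2 = 5 * 25 = 125
5^6 = (5^3)^2 = 125^2 = 15625
5^12 = (5^6)^2 = 15625^2 = 244140625
5^24 = (5^12)^2 = 244140625^2 = 59604644775390625
5^25 = 5 * 5^24 = 5 * 59604644775390625 = 298023223876953125

Result: 298023223876953125
Multiplications needed: 6 (6 lines after 5^1)

5^25 = 298023223876953125. Using exponentiation by squaring, this requires 6 multiplications. The key idea: if the exponent is even, square the half-power; if odd, multiply by the base once.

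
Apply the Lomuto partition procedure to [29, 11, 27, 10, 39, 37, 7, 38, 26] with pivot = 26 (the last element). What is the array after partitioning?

Lomuto partition with pivot = 26:

Initial array: [29, 11, 27, 10, 39, 37, 7, 38, 26]

arr[0]=29 > 26: no swap
arr[1]=11 <= 26: swap with position 0, array becomes [11, 29, 27, 10, 39, 37, 7, 38, 26]
arr[2]=27 > 26: no swap
arr[3]=10 <= 26: swap with position 1, array becomes [11, 10, 27, 29, 39, 37, 7, 38, 26]
arr[4]=39 > 26: no swap
arr[5]=37 > 26: no swap
arr[6]=7 <= 26: swap with position 2, array becomes [11, 10, 7, 29, 39, 37, 27, 38, 26]
arr[7]=38 > 26: no swap

Place pivot at position 3: [11, 10, 7, 26, 39, 37, 27, 38, 29]
Pivot position: 3

After partitioning with pivot 26, the array becomes [11, 10, 7, 26, 39, 37, 27, 38, 29]. The pivot is placed at index 3. All elements to the left of the pivot are <= 26, and all elements to the right are > 26.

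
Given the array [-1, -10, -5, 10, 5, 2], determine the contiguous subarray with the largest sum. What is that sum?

Using Kadane's algorithm on [-1, -10, -5, 10, 5, 2]:

Scanning through the array:
Position 1 (value -10): max_ending_here = -10, max_so_far = -1
Position 2 (value -5): max_ending_here = -5, max_so_far = -1
Position 3 (value 10): max_ending_here = 10, max_so_far = 10
Position 4 (value 5): max_ending_here = 15, max_so_far = 15
Position 5 (value 2): max_ending_here = 17, max_so_far = 17

Maximum subarray: [10, 5, 2]
Maximum sum: 17

The maximum subarray is [10, 5, 2] with sum 17. This subarray runs from index 3 to index 5.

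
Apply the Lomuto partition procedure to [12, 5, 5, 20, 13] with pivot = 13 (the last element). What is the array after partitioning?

Lomuto partition with pivot = 13:

Initial array: [12, 5, 5, 20, 13]

arr[0]=12 <= 13: swap with position 0, array becomes [12, 5, 5, 20, 13]
arr[1]=5 <= 13: swap with position 1, array becomes [12, 5, 5, 20, 13]
arr[2]=5 <= 13: swap with position 2, array becomes [12, 5, 5, 20, 13]
arr[3]=20 > 13: no swap

Place pivot at position 3: [12, 5, 5, 13, 20]
Pivot position: 3

After partitioning with pivot 13, the array becomes [12, 5, 5, 13, 20]. The pivot is placed at index 3. All elements to the left of the pivot are <= 13, and all elements to the right are > 13.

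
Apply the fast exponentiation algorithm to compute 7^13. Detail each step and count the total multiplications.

Computing 7^13 by squaring (build up from 7^1; each line after the first costs one multiplication):

7^1 = 7
7^2 = (7^1)^2 = 7^2 = 49
7^3 = 7 * 7^2 = 7 * 49 = 343
7^6 = (7^3)^2 = 343^2 = 117649
7^12 = (7^6)^2 = 117649^2 = 13841287201
7^13 = 7 * 7^12 = 7 * 13841287201 = 96889010407

Result: 96889010407
Multiplications needed: 5 (5 lines after 7^1)

7^13 = 96889010407. Using exponentiation by squaring, this requires 5 multiplications. The key idea: if the exponent is even, square the half-power; if odd, multiply by the base once.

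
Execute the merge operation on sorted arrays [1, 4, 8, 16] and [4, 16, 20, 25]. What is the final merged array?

Merging process:

Compare 1 vs 4: take 1 from left. Merged: [1]
Compare 4 vs 4: take 4 from left. Merged: [1, 4]
Compare 8 vs 4: take 4 from right. Merged: [1, 4, 4]
Compare 8 vs 16: take 8 from left. Merged: [1, 4, 4, 8]
Compare 16 vs 16: take 16 from left. Merged: [1, 4, 4, 8, 16]
Append remaining from right: [16, 20, 25]. Merged: [1, 4, 4, 8, 16, 16, 20, 25]

Final merged array: [1, 4, 4, 8, 16, 16, 20, 25]
Total comparisons: 5

The merged array is [1, 4, 4, 8, 16, 16, 20, 25], requiring 5 comparisons. The merge step runs in O(n) time where n is the total number of elements.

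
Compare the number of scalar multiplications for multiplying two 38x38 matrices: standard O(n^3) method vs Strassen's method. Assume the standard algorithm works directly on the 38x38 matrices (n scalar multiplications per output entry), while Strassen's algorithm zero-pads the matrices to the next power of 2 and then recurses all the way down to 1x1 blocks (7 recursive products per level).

Matrix multiplication for 38x38 matrices:

Strassen's algorithm requires power-of-2 dimensions. Pad 38x38 to 64x64 (next power of 2).

Standard algorithm: 38^3 = 54872 multiplications
Strassen's algorithm: 7^(log2(64)) = 7^6 = 117649 multiplications
Difference: 54872 - 117649 = -62777 (Strassen uses MORE here due to padding overhead — for small or just-over-power-of-2 n, padding can outweigh the per-level savings)

Standard: 54872 multiplications (38^3). Strassen: 117649 multiplications (7^6, after padding to 64x64). Strassen reduces 8 recursive multiplications to 7 at each level.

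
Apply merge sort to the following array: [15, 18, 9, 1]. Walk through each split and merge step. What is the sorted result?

Merge sort trace:

Split: [15, 18, 9, 1] -> [15, 18] and [9, 1]
  Split: [15, 18] -> [15] and [18]
  Merge: [15] + [18] -> [15, 18]
  Split: [9, 1] -> [9] and [1]
  Merge: [9] + [1] -> [1, 9]
Merge: [15, 18] + [1, 9] -> [1, 9, 15, 18]

Final sorted array: [1, 9, 15, 18]

The merge sort proceeds by recursively splitting the array and merging sorted halves.
After all merges, the sorted array is [1, 9, 15, 18].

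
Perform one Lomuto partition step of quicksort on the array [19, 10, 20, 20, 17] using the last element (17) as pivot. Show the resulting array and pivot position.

Lomuto partition with pivot = 17:

Initial array: [19, 10, 20, 20, 17]

arr[0]=19 > 17: no swap
arr[1]=10 <= 17: swap with position 0, array becomes [10, 19, 20, 20, 17]
arr[2]=20 > 17: no swap
arr[3]=20 > 17: no swap

Place pivot at position 1: [10, 17, 20, 20, 19]
Pivot position: 1

After partitioning with pivot 17, the array becomes [10, 17, 20, 20, 19]. The pivot is placed at index 1. All elements to the left of the pivot are <= 17, and all elements to the right are > 17.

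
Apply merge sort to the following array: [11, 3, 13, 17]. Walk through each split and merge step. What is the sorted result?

Merge sort trace:

Split: [11, 3, 13, 17] -> [11, 3] and [13, 17]
  Split: [11, 3] -> [11] and [3]
  Merge: [11] + [3] -> [3, 11]
  Split: [13, 17] -> [13] and [17]
  Merge: [13] + [17] -> [13, 17]
Merge: [3, 11] + [13, 17] -> [3, 11, 13, 17]

Final sorted array: [3, 11, 13, 17]

The merge sort proceeds by recursively splitting the array and merging sorted halves.
After all merges, the sorted array is [3, 11, 13, 17].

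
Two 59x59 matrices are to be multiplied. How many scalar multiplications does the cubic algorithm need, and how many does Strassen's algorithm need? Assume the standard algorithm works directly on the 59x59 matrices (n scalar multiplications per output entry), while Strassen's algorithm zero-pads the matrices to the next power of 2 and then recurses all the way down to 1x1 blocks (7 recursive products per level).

Matrix multiplication for 59x59 matrices:

Strassen's algorithm requires power-of-2 dimensions. Pad 59x59 to 64x64 (next power of 2).

Standard algorithm: 59^3 = 205379 multiplications
Strassen's algorithm: 7^(log2(64)) = 7^6 = 117649 multiplications
Savings: 205379 - 117649 = 87730 multiplications

Standard: 205379 multiplications (59^3). Strassen: 117649 multiplications (7^6, after padding to 64x64). Strassen reduces 8 recursive multiplications to 7 at each level.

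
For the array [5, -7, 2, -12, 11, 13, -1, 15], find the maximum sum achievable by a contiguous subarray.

Using Kadane's algorithm on [5, -7, 2, -12, 11, 13, -1, 15]:

Scanning through the array:
Position 1 (value -7): max_ending_here = -2, max_so_far = 5
Position 2 (value 2): max_ending_here = 2, max_so_far = 5
Position 3 (value -12): max_ending_here = -10, max_so_far = 5
Position 4 (value 11): max_ending_here = 11, max_so_far = 11
Position 5 (value 13): max_ending_here = 24, max_so_far = 24
Position 6 (value -1): max_ending_here = 23, max_so_far = 24
Position 7 (value 15): max_ending_here = 38, max_so_far = 38

Maximum subarray: [11, 13, -1, 15]
Maximum sum: 38

The maximum subarray is [11, 13, -1, 15] with sum 38. This subarray runs from index 4 to index 7.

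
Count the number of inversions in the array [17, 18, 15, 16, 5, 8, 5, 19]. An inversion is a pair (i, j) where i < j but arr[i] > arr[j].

Finding inversions in [17, 18, 15, 16, 5, 8, 5, 19]:

(0, 2): arr[0]=17 > arr[2]=15
(0, 3): arr[0]=17 > arr[3]=16
(0, 4): arr[0]=17 > arr[4]=5
(0, 5): arr[0]=17 > arr[5]=8
(0, 6): arr[0]=17 > arr[6]=5
(1, 2): arr[1]=18 > arr[2]=15
(1, 3): arr[1]=18 > arr[3]=16
(1, 4): arr[1]=18 > arr[4]=5
(1, 5): arr[1]=18 > arr[5]=8
(1, 6): arr[1]=18 > arr[6]=5
(2, 4): arr[2]=15 > arr[4]=5
(2, 5): arr[2]=15 > arr[5]=8
(2, 6): arr[2]=15 > arr[6]=5
(3, 4): arr[3]=16 > arr[4]=5
(3, 5): arr[3]=16 > arr[5]=8
(3, 6): arr[3]=16 > arr[6]=5
(5, 6): arr[5]=8 > arr[6]=5

Total inversions: 17

The array has 17 inversion(s): (0,2), (0,3), (0,4), (0,5), (0,6), (1,2), (1,3), (1,4), (1,5), (1,6), (2,4), (2,5), (2,6), (3,4), (3,5), (3,6), (5,6). Each pair (i,j) satisfies i < j and arr[i] > arr[j].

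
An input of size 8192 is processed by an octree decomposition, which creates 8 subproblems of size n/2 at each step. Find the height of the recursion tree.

For divide and conquer with division factor 2:

Problem sizes at each level:
Level 0: 8192
Level 1: 4096
Level 2: 2048
Level 3: 1024
Level 4: 512
Level 5: 256
Level 6: 128
Level 7: 64
Level 8: 32
Level 9: 16
Level 10: 8
Level 11: 4
Level 12: 2
Level 13: 1

The root is level 0 and the size-1 base case is level 13 (the tree spans levels 0 through 13, i.e. 14 levels counting the root), so the depth is the number of divisions: log_2(8192) = 13

The recursion tree depth is log_2(8192) = 13. At each level, the problem size is divided by 2, so it takes 13 divisions to reduce to a base case of size 1. The algorithm makes 8 recursive calls at each level.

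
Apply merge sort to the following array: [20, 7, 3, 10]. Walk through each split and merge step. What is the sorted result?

Merge sort trace:

Split: [20, 7, 3, 10] -> [20, 7] and [3, 10]
  Split: [20, 7] -> [20] and [7]
  Merge: [20] + [7] -> [7, 20]
  Split: [3, 10] -> [3] and [10]
  Merge: [3] + [10] -> [3, 10]
Merge: [7, 20] + [3, 10] -> [3, 7, 10, 20]

Final sorted array: [3, 7, 10, 20]

The merge sort proceeds by recursively splitting the array and merging sorted halves.
After all merges, the sorted array is [3, 7, 10, 20].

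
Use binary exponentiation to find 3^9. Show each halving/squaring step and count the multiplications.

Computing 3^9 by squaring (build up from 3^1; each line after the first costs one multiplication):

3^1 = 3
3^2 = (3^1)^2 = 3^2 = 9
3^4 = (3^2)^2 = 9^2 = 81
3^8 = (3^4)^2 = 81^2 = 6561
3^9 = 3 * 3^8 = 3 * 6561 = 19683

Result: 19683
Multiplications needed: 4 (4 lines after 3^1)

3^9 = 19683. Using exponentiation by squaring, this requires 4 multiplications. The key idea: if the exponent is even, square the half-power; if odd, multiply by the base once.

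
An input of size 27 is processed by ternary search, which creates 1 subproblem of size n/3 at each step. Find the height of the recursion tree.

For divide and conquer with division factor 3:

Problem sizes at each level:
Level 0: 27
Level 1: 9
Level 2: 3
Level 3: 1

The root is level 0 and the size-1 base case is level 3 (the tree spans levels 0 through 3, i.e. 4 levels counting the root), so the depth is the number of divisions: log_3(27) = 3

The recursion tree depth is log_3(27) = 3. At each level, the problem size is divided by 3, so it takes 3 divisions to reduce to a base case of size 1. The algorithm makes 1 recursive call at each level.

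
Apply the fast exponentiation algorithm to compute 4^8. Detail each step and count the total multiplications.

Computing 4^8 by squaring (build up from 4^1; each line after the first costs one multiplication):

4^1 = 4
4^2 = (4^1)^2 = 4^2 = 16
4^4 = (4^2)^2 = 16^2 = 256
4^8 = (4^4)^2 = 256^2 = 65536

Result: 65536
Multiplications needed: 3 (3 lines after 4^1)

4^8 = 65536. Using exponentiation by squaring, this requires 3 multiplications. The key idea: if the exponent is even, square the half-power; if odd, multiply by the base once.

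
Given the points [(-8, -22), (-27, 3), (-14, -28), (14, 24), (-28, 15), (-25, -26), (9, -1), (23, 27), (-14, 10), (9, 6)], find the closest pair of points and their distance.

Computing all pairwise distances among 10 points:

d((-8, -22), (-27, 3)) = 31.4006
d((-8, -22), (-14, -28)) = 8.4853
d((-8, -22), (14, 24)) = 50.9902
d((-8, -22), (-28, 15)) = 42.0595
d((-8, -22), (-25, -26)) = 17.4642
d((-8, -22), (9, -1)) = 27.0185
d((-8, -22), (23, 27)) = 57.9828
d((-8, -22), (-14, 10)) = 32.5576
d((-8, -22), (9, 6)) = 32.7567
d((-27, 3), (-14, -28)) = 33.6155
d((-27, 3), (14, 24)) = 46.0652
d((-27, 3), (-28, 15)) = 12.0416
d((-27, 3), (-25, -26)) = 29.0689
d((-27, 3), (9, -1)) = 36.2215
d((-27, 3), (23, 27)) = 55.4617
d((-27, 3), (-14, 10)) = 14.7648
d((-27, 3), (9, 6)) = 36.1248
d((-14, -28), (14, 24)) = 59.0593
d((-14, -28), (-28, 15)) = 45.2217
d((-14, -28), (-25, -26)) = 11.1803
d((-14, -28), (9, -1)) = 35.4683
d((-14, -28), (23, 27)) = 66.2873
d((-14, -28), (-14, 10)) = 38.0
d((-14, -28), (9, 6)) = 41.0488
d((14, 24), (-28, 15)) = 42.9535
d((14, 24), (-25, -26)) = 63.4114
d((14, 24), (9, -1)) = 25.4951
d((14, 24), (23, 27)) = 9.4868
d((14, 24), (-14, 10)) = 31.305
d((14, 24), (9, 6)) = 18.6815
d((-28, 15), (-25, -26)) = 41.1096
d((-28, 15), (9, -1)) = 40.3113
d((-28, 15), (23, 27)) = 52.3927
d((-28, 15), (-14, 10)) = 14.8661
d((-28, 15), (9, 6)) = 38.0789
d((-25, -26), (9, -1)) = 42.2019
d((-25, -26), (23, 27)) = 71.5052
d((-25, -26), (-14, 10)) = 37.6431
d((-25, -26), (9, 6)) = 46.6905
d((9, -1), (23, 27)) = 31.305
d((9, -1), (-14, 10)) = 25.4951
d((9, -1), (9, 6)) = 7.0 <-- minimum
d((23, 27), (-14, 10)) = 40.7185
d((23, 27), (9, 6)) = 25.2389
d((-14, 10), (9, 6)) = 23.3452

Closest pair: (9, -1) and (9, 6) with distance 7.0

The closest pair is (9, -1) and (9, 6) with Euclidean distance 7.0. For 10 points, brute-force pairwise comparison is shown above. For large n, the divide-and-conquer algorithm (sort by x, recurse on halves, check the dividing strip) achieves O(n log n).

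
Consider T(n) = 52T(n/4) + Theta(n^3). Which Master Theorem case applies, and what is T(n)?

Master Theorem for T(n) = 52T(n/4) + O(n^3):

a = 52, b = 4, c = 3
log_b(a) = log_4(52) = 2.8502

Case 3: c = 3 > log_4(52) = 2.8502
T(n) = O(n^3) = O(n^3)

For T(n) = 52T(n/4) + O(n^3): log_4(52) = 2.8502. This is Case 3 of the Master Theorem (c > log_b(a), work dominated by root), giving O(n^3).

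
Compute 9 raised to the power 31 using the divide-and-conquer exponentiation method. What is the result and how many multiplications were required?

Computing 9^31 by squaring (build up from 9^1; each line after the first costs one multiplication):

9^1 = 9
9^2 = (9^1)^2 = 9^2 = 81
9^3 = 9 * 9^2 = 9 * 81 = 729
9^6 = (9^3)^2 = 729^2 = 531441
9^7 = 9 * 9^6 = 9 * 531441 = 4782969
9^14 = (9^7)^2 = 4782969^2 = 22876792454961
9^15 = 9 * 9^14 = 9 * 22876792454961 = 205891132094649
9^30 = (9^15)^2 = 205891132094649^2 = 42391158275216203514294433201
9^31 = 9 * 9^30 = 9 * 42391158275216203514294433201 = 381520424476945831628649898809

Result: 381520424476945831628649898809
Multiplications needed: 8 (8 lines after 9^1)

9^31 = 381520424476945831628649898809. Using exponentiation by squaring, this requires 8 multiplications. The key idea: if the exponent is even, square the half-power; if odd, multiply by the base once.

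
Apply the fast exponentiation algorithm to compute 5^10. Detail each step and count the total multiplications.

Computing 5^10 by squaring (build up from 5^1; each line after the first costs one multiplication):

5^1 = 5
5^2 = (5^1)^2 = 5^2 = 25
5^4 = (5^2)^2 = 25^2 = 625
5^5 = 5 * 5^4 = 5 * 625 = 3125
5^10 = (5^5)^2 = 3125^2 = 9765625

Result: 9765625
Multiplications needed: 4 (4 lines after 5^1)

5^10 = 9765625. Using exponentiation by squaring, this requires 4 multiplications. The key idea: if the exponent is even, square the half-power; if odd, multiply by the base once.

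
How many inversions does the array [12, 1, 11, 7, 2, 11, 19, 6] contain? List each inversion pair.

Finding inversions in [12, 1, 11, 7, 2, 11, 19, 6]:

(0, 1): arr[0]=12 > arr[1]=1
(0, 2): arr[0]=12 > arr[2]=11
(0, 3): arr[0]=12 > arr[3]=7
(0, 4): arr[0]=12 > arr[4]=2
(0, 5): arr[0]=12 > arr[5]=11
(0, 7): arr[0]=12 > arr[7]=6
(2, 3): arr[2]=11 > arr[3]=7
(2, 4): arr[2]=11 > arr[4]=2
(2, 7): arr[2]=11 > arr[7]=6
(3, 4): arr[3]=7 > arr[4]=2
(3, 7): arr[3]=7 > arr[7]=6
(5, 7): arr[5]=11 > arr[7]=6
(6, 7): arr[6]=19 > arr[7]=6

Total inversions: 13

The array has 13 inversion(s): (0,1), (0,2), (0,3), (0,4), (0,5), (0,7), (2,3), (2,4), (2,7), (3,4), (3,7), (5,7), (6,7). Each pair (i,j) satisfies i < j and arr[i] > arr[j].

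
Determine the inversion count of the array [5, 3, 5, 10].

Finding inversions in [5, 3, 5, 10]:

(0, 1): arr[0]=5 > arr[1]=3

Total inversions: 1

The array has 1 inversion(s): (0,1). Each pair (i,j) satisfies i < j and arr[i] > arr[j].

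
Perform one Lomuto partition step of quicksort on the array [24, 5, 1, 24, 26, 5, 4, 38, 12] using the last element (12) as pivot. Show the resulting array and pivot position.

Lomuto partition with pivot = 12:

Initial array: [24, 5, 1, 24, 26, 5, 4, 38, 12]

arr[0]=24 > 12: no swap
arr[1]=5 <= 12: swap with position 0, array becomes [5, 24, 1, 24, 26, 5, 4, 38, 12]
arr[2]=1 <= 12: swap with position 1, array becomes [5, 1, 24, 24, 26, 5, 4, 38, 12]
arr[3]=24 > 12: no swap
arr[4]=26 > 12: no swap
arr[5]=5 <= 12: swap with position 2, array becomes [5, 1, 5, 24, 26, 24, 4, 38, 12]
arr[6]=4 <= 12: swap with position 3, array becomes [5, 1, 5, 4, 26, 24, 24, 38, 12]
arr[7]=38 > 12: no swap

Place pivot at position 4: [5, 1, 5, 4, 12, 24, 24, 38, 26]
Pivot position: 4

After partitioning with pivot 12, the array becomes [5, 1, 5, 4, 12, 24, 24, 38, 26]. The pivot is placed at index 4. All elements to the left of the pivot are <= 12, and all elements to the right are > 12.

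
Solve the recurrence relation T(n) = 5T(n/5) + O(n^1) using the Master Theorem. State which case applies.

Master Theorem for T(n) = 5T(n/5) + O(n^1):

a = 5, b = 5, c = 1
log_b(a) = log_5(5) = 1.0000

Case 2: c = 1 = log_5(5) = 1.0000
T(n) = O(n^1 log n) = O(n log n)

For T(n) = 5T(n/5) + O(n^1): log_5(5) = 1.0000. This is Case 2 of the Master Theorem (c = log_b(a), equal work at all levels), giving O(n log n).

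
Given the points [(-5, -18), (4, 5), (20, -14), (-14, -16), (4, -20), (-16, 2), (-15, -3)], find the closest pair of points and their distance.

Computing all pairwise distances among 7 points:

d((-5, -18), (4, 5)) = 24.6982
d((-5, -18), (20, -14)) = 25.318
d((-5, -18), (-14, -16)) = 9.2195
d((-5, -18), (4, -20)) = 9.2195
d((-5, -18), (-16, 2)) = 22.8254
d((-5, -18), (-15, -3)) = 18.0278
d((4, 5), (20, -14)) = 24.8395
d((4, 5), (-14, -16)) = 27.6586
d((4, 5), (4, -20)) = 25.0
d((4, 5), (-16, 2)) = 20.2237
d((4, 5), (-15, -3)) = 20.6155
d((20, -14), (-14, -16)) = 34.0588
d((20, -14), (4, -20)) = 17.088
d((20, -14), (-16, 2)) = 39.3954
d((20, -14), (-15, -3)) = 36.6879
d((-14, -16), (4, -20)) = 18.4391
d((-14, -16), (-16, 2)) = 18.1108
d((-14, -16), (-15, -3)) = 13.0384
d((4, -20), (-16, 2)) = 29.7321
d((4, -20), (-15, -3)) = 25.4951
d((-16, 2), (-15, -3)) = 5.099 <-- minimum

Closest pair: (-16, 2) and (-15, -3) with distance 5.099

The closest pair is (-16, 2) and (-15, -3) with Euclidean distance 5.099. For 7 points, brute-force pairwise comparison is shown above. For large n, the divide-and-conquer algorithm (sort by x, recurse on halves, check the dividing strip) achieves O(n log n).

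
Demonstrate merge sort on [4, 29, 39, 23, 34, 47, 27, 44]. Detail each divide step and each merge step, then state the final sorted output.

Merge sort trace:

Split: [4, 29, 39, 23, 34, 47, 27, 44] -> [4, 29, 39, 23] and [34, 47, 27, 44]
  Split: [4, 29, 39, 23] -> [4, 29] and [39, 23]
    Split: [4, 29] -> [4] and [29]
    Merge: [4] + [29] -> [4, 29]
    Split: [39, 23] -> [39] and [23]
    Merge: [39] + [23] -> [23, 39]
  Merge: [4, 29] + [23, 39] -> [4, 23, 29, 39]
  Split: [34, 47, 27, 44] -> [34, 47] and [27, 44]
    Split: [34, 47] -> [34] and [47]
    Merge: [34] + [47] -> [34, 47]
    Split: [27, 44] -> [27] and [44]
    Merge: [27] + [44] -> [27, 44]
  Merge: [34, 47] + [27, 44] -> [27, 34, 44, 47]
Merge: [4, 23, 29, 39] + [27, 34, 44, 47] -> [4, 23, 27, 29, 34, 39, 44, 47]

Final sorted array: [4, 23, 27, 29, 34, 39, 44, 47]

The merge sort proceeds by recursively splitting the array and merging sorted halves.
After all merges, the sorted array is [4, 23, 27, 29, 34, 39, 44, 47].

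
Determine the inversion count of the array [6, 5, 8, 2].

Finding inversions in [6, 5, 8, 2]:

(0, 1): arr[0]=6 > arr[1]=5
(0, 3): arr[0]=6 > arr[3]=2
(1, 3): arr[1]=5 > arr[3]=2
(2, 3): arr[2]=8 > arr[3]=2

Total inversions: 4

The array has 4 inversion(s): (0,1), (0,3), (1,3), (2,3). Each pair (i,j) satisfies i < j and arr[i] > arr[j].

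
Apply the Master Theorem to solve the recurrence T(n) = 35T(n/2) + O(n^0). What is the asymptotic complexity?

Master Theorem for T(n) = 35T(n/2) + O(n^0):

a = 35, b = 2, c = 0
log_b(a) = log_2(35) = 5.1293

Case 1: c = 0 < log_2(35) = 5.1293
T(n) = O(n^(log_2 35))

For T(n) = 35T(n/2) + O(n^0): log_2(35) = 5.1293. This is Case 1 of the Master Theorem (c < log_b(a), work dominated by leaves), giving O(n^(log_2 35)).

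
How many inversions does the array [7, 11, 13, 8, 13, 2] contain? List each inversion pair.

Finding inversions in [7, 11, 13, 8, 13, 2]:

(0, 5): arr[0]=7 > arr[5]=2
(1, 3): arr[1]=11 > arr[3]=8
(1, 5): arr[1]=11 > arr[5]=2
(2, 3): arr[2]=13 > arr[3]=8
(2, 5): arr[2]=13 > arr[5]=2
(3, 5): arr[3]=8 > arr[5]=2
(4, 5): arr[4]=13 > arr[5]=2

Total inversions: 7

The array has 7 inversion(s): (0,5), (1,3), (1,5), (2,3), (2,5), (3,5), (4,5). Each pair (i,j) satisfies i < j and arr[i] > arr[j].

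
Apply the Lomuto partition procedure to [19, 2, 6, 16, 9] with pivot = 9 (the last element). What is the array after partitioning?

Lomuto partition with pivot = 9:

Initial array: [19, 2, 6, 16, 9]

arr[0]=19 > 9: no swap
arr[1]=2 <= 9: swap with position 0, array becomes [2, 19, 6, 16, 9]
arr[2]=6 <= 9: swap with position 1, array becomes [2, 6, 19, 16, 9]
arr[3]=16 > 9: no swap

Place pivot at position 2: [2, 6, 9, 16, 19]
Pivot position: 2

After partitioning with pivot 9, the array becomes [2, 6, 9, 16, 19]. The pivot is placed at index 2. All elements to the left of the pivot are <= 9, and all elements to the right are > 9.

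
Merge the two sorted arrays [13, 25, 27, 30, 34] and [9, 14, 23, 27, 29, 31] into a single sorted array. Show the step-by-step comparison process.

Merging process:

Compare 13 vs 9: take 9 from right. Merged: [9]
Compare 13 vs 14: take 13 from left. Merged: [9, 13]
Compare 25 vs 14: take 14 from right. Merged: [9, 13, 14]
Compare 25 vs 23: take 23 from right. Merged: [9, 13, 14, 23]
Compare 25 vs 27: take 25 from left. Merged: [9, 13, 14, 23, 25]
Compare 27 vs 27: take 27 from left. Merged: [9, 13, 14, 23, 25, 27]
Compare 30 vs 27: take 27 from right. Merged: [9, 13, 14, 23, 25, 27, 27]
Compare 30 vs 29: take 29 from right. Merged: [9, 13, 14, 23, 25, 27, 27, 29]
Compare 30 vs 31: take 30 from left. Merged: [9, 13, 14, 23, 25, 27, 27, 29, 30]
Compare 34 vs 31: take 31 from right. Merged: [9, 13, 14, 23, 25, 27, 27, 29, 30, 31]
Append remaining from left: [34]. Merged: [9, 13, 14, 23, 25, 27, 27, 29, 30, 31, 34]

Final merged array: [9, 13, 14, 23, 25, 27, 27, 29, 30, 31, 34]
Total comparisons: 10

The merged array is [9, 13, 14, 23, 25, 27, 27, 29, 30, 31, 34], requiring 10 comparisons. The merge step runs in O(n) time where n is the total number of elements.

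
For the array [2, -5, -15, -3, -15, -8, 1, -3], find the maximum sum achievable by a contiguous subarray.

Using Kadane's algorithm on [2, -5, -15, -3, -15, -8, 1, -3]:

Scanning through the array:
Position 1 (value -5): max_ending_here = -3, max_so_far = 2
Position 2 (value -15): max_ending_here = -15, max_so_far = 2
Position 3 (value -3): max_ending_here = -3, max_so_far = 2
Position 4 (value -15): max_ending_here = -15, max_so_far = 2
Position 5 (value -8): max_ending_here = -8, max_so_far = 2
Position 6 (value 1): max_ending_here = 1, max_so_far = 2
Position 7 (value -3): max_ending_here = -2, max_so_far = 2

Maximum subarray: [2]
Maximum sum: 2

The maximum subarray is [2] with sum 2. This subarray runs from index 0 to index 0.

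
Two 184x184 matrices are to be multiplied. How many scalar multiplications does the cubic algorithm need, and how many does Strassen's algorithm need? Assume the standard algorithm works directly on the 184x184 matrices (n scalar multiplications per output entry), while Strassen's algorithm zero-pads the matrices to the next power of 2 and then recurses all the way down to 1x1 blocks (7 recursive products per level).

Matrix multiplication for 184x184 matrices:

Strassen's algorithm requires power-of-2 dimensions. Pad 184x184 to 256x256 (next power of 2).

Standard algorithm: 184^3 = 6229504 multiplications
Strassen's algorithm: 7^(log2(256)) = 7^8 = 5764801 multiplications
Savings: 6229504 - 5764801 = 464703 multiplications

Standard: 6229504 multiplications (184^3). Strassen: 5764801 multiplications (7^8, after padding to 256x256). Strassen reduces 8 recursive multiplications to 7 at each level.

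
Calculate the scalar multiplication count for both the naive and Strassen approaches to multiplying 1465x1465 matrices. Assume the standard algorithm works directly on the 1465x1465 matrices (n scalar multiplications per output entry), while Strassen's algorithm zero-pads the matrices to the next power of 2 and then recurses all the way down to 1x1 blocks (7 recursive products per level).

Matrix multiplication for 1465x1465 matrices:

Strassen's algorithm requires power-of-2 dimensions. Pad 1465x1465 to 2048x2048 (next power of 2).

Standard algorithm: 1465^3 = 3144219625 multiplications
Strassen's algorithm: 7^(log2(2048)) = 7^11 = 1977326743 multiplications
Savings: 3144219625 - 1977326743 = 1166892882 multiplications

Standard: 3144219625 multiplications (1465^3). Strassen: 1977326743 multiplications (7^11, after padding to 2048x2048). Strassen reduces 8 recursive multiplications to 7 at each level.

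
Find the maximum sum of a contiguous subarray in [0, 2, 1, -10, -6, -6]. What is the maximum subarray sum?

Using Kadane's algorithm on [0, 2, 1, -10, -6, -6]:

Scanning through the array:
Position 1 (value 2): max_ending_here = 2, max_so_far = 2
Position 2 (value 1): max_ending_here = 3, max_so_far = 3
Position 3 (value -10): max_ending_here = -7, max_so_far = 3
Position 4 (value -6): max_ending_here = -6, max_so_far = 3
Position 5 (value -6): max_ending_here = -6, max_so_far = 3

Maximum subarray: [0, 2, 1]
Maximum sum: 3

The maximum subarray is [0, 2, 1] with sum 3. This subarray runs from index 0 to index 2.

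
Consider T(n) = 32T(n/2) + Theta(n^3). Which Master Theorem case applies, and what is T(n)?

Master Theorem for T(n) = 32T(n/2) + O(n^3):

a = 32, b = 2, c = 3
log_b(a) = log_2(32) = 5.0000

Case 1: c = 3 < log_2(32) = 5.0000
T(n) = O(n^(log_2 32)) = O(n^5)

For T(n) = 32T(n/2) + O(n^3): log_2(32) = 5.0000. This is Case 1 of the Master Theorem (c < log_b(a), work dominated by leaves), giving O(n^5).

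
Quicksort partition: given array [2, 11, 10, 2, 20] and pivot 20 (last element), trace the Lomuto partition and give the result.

Lomuto partition with pivot = 20:

Initial array: [2, 11, 10, 2, 20]

arr[0]=2 <= 20: swap with position 0, array becomes [2, 11, 10, 2, 20]
arr[1]=11 <= 20: swap with position 1, array becomes [2, 11, 10, 2, 20]
arr[2]=10 <= 20: swap with position 2, array becomes [2, 11, 10, 2, 20]
arr[3]=2 <= 20: swap with position 3, array becomes [2, 11, 10, 2, 20]

Place pivot at position 4: [2, 11, 10, 2, 20]
Pivot position: 4

After partitioning with pivot 20, the array becomes [2, 11, 10, 2, 20]. The pivot is placed at index 4. All elements to the left of the pivot are <= 20, and all elements to the right are > 20.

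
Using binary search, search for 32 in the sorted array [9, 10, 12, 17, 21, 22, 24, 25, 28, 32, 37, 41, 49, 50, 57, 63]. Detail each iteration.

Binary search for 32 in [9, 10, 12, 17, 21, 22, 24, 25, 28, 32, 37, 41, 49, 50, 57, 63]:

lo=0, hi=15, mid=7, arr[mid]=25 -> 25 < 32, search right half
lo=8, hi=15, mid=11, arr[mid]=41 -> 41 > 32, search left half
lo=8, hi=10, mid=9, arr[mid]=32 -> Found target at index 9!

Binary search finds 32 at index 9 after 3 comparisons. The search repeatedly halves the search space by comparing with the middle element.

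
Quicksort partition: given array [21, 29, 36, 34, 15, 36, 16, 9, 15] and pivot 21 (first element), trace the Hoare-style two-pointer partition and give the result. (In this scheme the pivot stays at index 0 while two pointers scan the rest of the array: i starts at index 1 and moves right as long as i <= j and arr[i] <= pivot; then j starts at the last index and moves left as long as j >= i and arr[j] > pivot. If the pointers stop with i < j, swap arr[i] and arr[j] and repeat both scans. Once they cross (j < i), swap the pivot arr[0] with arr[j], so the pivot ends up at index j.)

Hoare-style two-pointer partition with pivot = 21:

Initial array: [21, 29, 36, 34, 15, 36, 16, 9, 15]

Pointers start at i = 1, j = 8.
i stops at index 1 (arr[1]=29 > 21), j stops at index 8 (arr[8]=15 <= 21): swap arr[1] and arr[8], array becomes [21, 15, 36, 34, 15, 36, 16, 9, 29]
i stops at index 2 (arr[2]=36 > 21), j stops at index 7 (arr[7]=9 <= 21): swap arr[2] and arr[7], array becomes [21, 15, 9, 34, 15, 36, 16, 36, 29]
i stops at index 3 (arr[3]=34 > 21), j stops at index 6 (arr[6]=16 <= 21): swap arr[3] and arr[6], array becomes [21, 15, 9, 16, 15, 36, 34, 36, 29]
i ends at 5, j ends at 4: the pointers have crossed (j < i), so scanning stops.

Swap pivot arr[0] with arr[4] to place pivot at position 4: [15, 15, 9, 16, 21, 36, 34, 36, 29]
Pivot position: 4

After partitioning with pivot 21, the array becomes [15, 15, 9, 16, 21, 36, 34, 36, 29]. The pivot is placed at index 4. All elements to the left of the pivot are <= 21, and all elements to the right are > 21.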